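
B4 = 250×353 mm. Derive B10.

B5: ⌊353/2⌋ × 250 = 176 × 250 mm
B6: ⌊250/2⌋ × 176 = 125 × 176 mm
B7: ⌊176/2⌋ × 125 = 88 × 125 mm
B8: ⌊125/2⌋ × 88 = 62 × 88 mm
B9: ⌊88/2⌋ × 62 = 44 × 62 mm
B10: ⌊62/2⌋ × 44 = 31 × 44 mm

31 × 44 mm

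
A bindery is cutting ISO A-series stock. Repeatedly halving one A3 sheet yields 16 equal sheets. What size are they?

16 = 2^4, so 4 halving steps.
A3 → A4 → … → A7 after 4 steps.

A7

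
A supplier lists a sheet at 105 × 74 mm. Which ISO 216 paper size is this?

Aspect ratio 105/74 ≈ 1.419 — close to the ISO √2 ≈ 1.414.
In the A-series (A0 area = 1 m²): A7 = 74 × 105 mm.

A7 (74 × 105 mm)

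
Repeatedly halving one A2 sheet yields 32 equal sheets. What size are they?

32 = 2^5, so 5 halving steps.
A2 → A3 → … → A7 after 5 steps.

A7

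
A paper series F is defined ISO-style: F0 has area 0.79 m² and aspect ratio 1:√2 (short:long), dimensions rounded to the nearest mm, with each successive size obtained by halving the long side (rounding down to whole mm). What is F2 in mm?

373 × 528 mm

Let F0's short side be w mm. w · w√2 = 0.79 m² = 790,000 mm², so w ≈ 747.4 mm and w√2 ≈ 1057.0 mm → F0 = 747 × 1057 mm.
F1: ⌊1057/2⌋ × 747 = 528 × 747 mm
F2: ⌊747/2⌋ × 528 = 373 × 528 mm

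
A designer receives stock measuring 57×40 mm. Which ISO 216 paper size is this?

C9 (40 × 57 mm)

Aspect ratio 57/40 ≈ 1.425 — close to the ISO √2 ≈ 1.414.
In the C-series (envelope sizes, between A and B): C9 = 40 × 57 mm.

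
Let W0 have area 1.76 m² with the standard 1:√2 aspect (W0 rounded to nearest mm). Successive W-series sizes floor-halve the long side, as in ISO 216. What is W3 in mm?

Let W0's short side be w mm. w · w√2 = 1.76 m² = 1,760,000 mm², so w ≈ 1115.6 mm and w√2 ≈ 1577.7 mm → W0 = 1116 × 1578 mm.
W1: ⌊1578/2⌋ × 1116 = 789 × 1116 mm
W2: ⌊1116/2⌋ × 789 = 558 × 789 mm
W3: ⌊789/2⌋ × 558 = 394 × 558 mm

394 × 558 mm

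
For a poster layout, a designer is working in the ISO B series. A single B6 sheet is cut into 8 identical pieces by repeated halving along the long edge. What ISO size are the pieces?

8 = 2^3, so 3 halving steps.
B6 → B7 → … → B9 after 3 steps.

B9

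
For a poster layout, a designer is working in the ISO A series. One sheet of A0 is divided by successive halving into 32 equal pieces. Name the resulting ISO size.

A5

32 = 2^5, so 5 halving steps.
A0 → A1 → … → A5 after 5 steps.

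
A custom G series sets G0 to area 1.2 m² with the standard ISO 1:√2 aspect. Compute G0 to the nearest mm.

Let the short side be w mm. Then w · w√2 = 1.2 m² = 1,200,000 mm².
w² = 1,200,000/√2, so w ≈ 921.2 mm; long side = w√2 ≈ 1302.7 mm.

921 × 1303 mm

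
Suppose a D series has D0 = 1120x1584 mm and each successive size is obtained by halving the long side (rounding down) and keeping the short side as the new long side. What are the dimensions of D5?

D1: ⌊1584/2⌋ × 1120 = 792 × 1120 mm
D2: ⌊1120/2⌋ × 792 = 560 × 792 mm
D3: ⌊792/2⌋ × 560 = 396 × 560 mm
D4: ⌊560/2⌋ × 396 = 280 × 396 mm
D5: ⌊396/2⌋ × 280 = 198 × 280 mm

198 × 280 mm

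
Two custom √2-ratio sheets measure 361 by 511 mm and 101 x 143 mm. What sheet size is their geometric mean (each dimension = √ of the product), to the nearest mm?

Short side: √(361 · 101) = √36461 ≈ 190.9 → 191 mm
Long side: √(511 · 143) = √73073 ≈ 270.3 → 270 mm

191 × 270 mm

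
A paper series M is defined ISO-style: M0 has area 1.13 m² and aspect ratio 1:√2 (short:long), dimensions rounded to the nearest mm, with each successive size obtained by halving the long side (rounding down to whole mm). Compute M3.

316 × 447 mm

Let M0's short side be w mm. w · w√2 = 1.13 m² = 1,130,000 mm², so w ≈ 893.9 mm and w√2 ≈ 1264.1 mm → M0 = 894 × 1264 mm.
M1: ⌊1264/2⌋ × 894 = 632 × 894 mm
M2: ⌊894/2⌋ × 632 = 447 × 632 mm
M3: ⌊632/2⌋ × 447 = 316 × 447 mm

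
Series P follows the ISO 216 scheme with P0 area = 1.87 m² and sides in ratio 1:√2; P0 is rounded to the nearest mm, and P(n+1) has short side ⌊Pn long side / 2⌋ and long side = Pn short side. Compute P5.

Let P0's short side be w mm. w · w√2 = 1.87 m² = 1,870,000 mm², so w ≈ 1149.9 mm and w√2 ≈ 1626.2 mm → P0 = 1150 × 1626 mm.
P1: ⌊1626/2⌋ × 1150 = 813 × 1150 mm
P2: ⌊1150/2⌋ × 813 = 575 × 813 mm
P3: ⌊813/2⌋ × 575 = 406 × 575 mm
P4: ⌊575/2⌋ × 406 = 287 × 406 mm
P5: ⌊406/2⌋ × 287 = 203 × 287 mm

203 × 287 mm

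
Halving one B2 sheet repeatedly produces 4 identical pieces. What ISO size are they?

4 = 2^2, so 2 halving steps.
B2 → B3 → … → B4 after 2 steps.

B4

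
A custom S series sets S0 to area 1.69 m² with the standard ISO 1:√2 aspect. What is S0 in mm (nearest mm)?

Let the short side be w mm. Then w · w√2 = 1.69 m² = 1,690,000 mm².
w² = 1,690,000/√2, so w ≈ 1093.2 mm; long side = w√2 ≈ 1546.0 mm.

1093 × 1546 mm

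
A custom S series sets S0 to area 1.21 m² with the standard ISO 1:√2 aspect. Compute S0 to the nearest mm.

925 × 1308 mm

Let the short side be w mm. Then w · w√2 = 1.21 m² = 1,210,000 mm².
w² = 1,210,000/√2, so w ≈ 925.0 mm; long side = w√2 ≈ 1308.1 mm.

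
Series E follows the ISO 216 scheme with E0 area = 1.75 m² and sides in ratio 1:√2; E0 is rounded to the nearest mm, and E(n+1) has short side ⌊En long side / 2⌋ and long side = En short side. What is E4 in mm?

278 × 393 mm

Let E0's short side be w mm. w · w√2 = 1.75 m² = 1,750,000 mm², so w ≈ 1112.4 mm and w√2 ≈ 1573.2 mm → E0 = 1112 × 1573 mm.
E1: ⌊1573/2⌋ × 1112 = 786 × 1112 mm
E2: ⌊1112/2⌋ × 786 = 556 × 786 mm
E3: ⌊786/2⌋ × 556 = 393 × 556 mm
E4: ⌊556/2⌋ × 393 = 278 × 393 mm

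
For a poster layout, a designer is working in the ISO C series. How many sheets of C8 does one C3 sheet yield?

32

C3 = 324 × 458 mm; C8 = 57 × 81 mm.
Each halving step doubles the count; 5 steps from C3 to C8.
2^5 = 32.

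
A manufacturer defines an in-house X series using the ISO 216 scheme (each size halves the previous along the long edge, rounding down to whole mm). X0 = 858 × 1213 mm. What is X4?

214 × 303 mm

X1: ⌊1213/2⌋ × 858 = 606 × 858 mm
X2: ⌊858/2⌋ × 606 = 429 × 606 mm
X3: ⌊606/2⌋ × 429 = 303 × 429 mm
X4: ⌊429/2⌋ × 303 = 214 × 303 mm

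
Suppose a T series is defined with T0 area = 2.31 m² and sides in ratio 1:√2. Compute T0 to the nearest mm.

1278 × 1807 mm

Let the short side be w mm. Then w · w√2 = 2.31 m² = 2,310,000 mm².
w² = 2,310,000/√2, so w ≈ 1278.1 mm; long side = w√2 ≈ 1807.4 mm.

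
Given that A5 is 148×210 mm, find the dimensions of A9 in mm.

A6: ⌊210/2⌋ × 148 = 105 × 148 mm
A7: ⌊148/2⌋ × 105 = 74 × 105 mm
A8: ⌊105/2⌋ × 74 = 52 × 74 mm
A9: ⌊74/2⌋ × 52 = 37 × 52 mm

37 × 52 mm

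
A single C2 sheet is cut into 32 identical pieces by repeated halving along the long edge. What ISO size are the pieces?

32 = 2^5, so 5 halving steps.
C2 → C3 → … → C7 after 5 steps.

C7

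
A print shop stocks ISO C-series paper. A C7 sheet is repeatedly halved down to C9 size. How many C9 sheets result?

Each ISO step halves the sheet: 1 × C7 → 2 × C8 → 4 × C9
From C7 to C9 is 2 halving steps: 2^2 = 4.

4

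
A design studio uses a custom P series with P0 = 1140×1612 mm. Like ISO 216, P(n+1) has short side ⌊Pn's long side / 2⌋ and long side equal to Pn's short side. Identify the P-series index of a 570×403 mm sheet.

P3

P0: 1140 × 1612 mm
P1: 806 × 1140 mm
P2: 570 × 806 mm
P3: 403 × 570 mm
P4: 285 × 403 mm
→ matches P3.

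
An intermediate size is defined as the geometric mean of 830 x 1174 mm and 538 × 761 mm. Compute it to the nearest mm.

Short side: √(830 · 538) = √446540 ≈ 668.2 → 668 mm
Long side: √(1174 · 761) = √893414 ≈ 945.2 → 945 mm

668 × 945 mm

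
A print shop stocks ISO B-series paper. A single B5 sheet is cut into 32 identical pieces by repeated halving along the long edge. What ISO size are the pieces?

32 = 2^5, so 5 halving steps.
B5 → B6 → … → B10 after 5 steps.

B10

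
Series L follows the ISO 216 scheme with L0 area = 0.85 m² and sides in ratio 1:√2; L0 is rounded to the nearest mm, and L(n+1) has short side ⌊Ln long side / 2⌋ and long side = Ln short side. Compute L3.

274 × 387 mm

Let L0's short side be w mm. w · w√2 = 0.85 m² = 850,000 mm², so w ≈ 775.3 mm and w√2 ≈ 1096.4 mm → L0 = 775 × 1096 mm.
L1: ⌊1096/2⌋ × 775 = 548 × 775 mm
L2: ⌊775/2⌋ × 548 = 387 × 548 mm
L3: ⌊548/2⌋ × 387 = 274 × 387 mm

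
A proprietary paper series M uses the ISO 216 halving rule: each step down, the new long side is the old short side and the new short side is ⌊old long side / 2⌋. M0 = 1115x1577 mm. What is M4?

278 × 394 mm

M1: ⌊1577/2⌋ × 1115 = 788 × 1115 mm
M2: ⌊1115/2⌋ × 788 = 557 × 788 mm
M3: ⌊788/2⌋ × 557 = 394 × 557 mm
M4: ⌊557/2⌋ × 394 = 278 × 394 mm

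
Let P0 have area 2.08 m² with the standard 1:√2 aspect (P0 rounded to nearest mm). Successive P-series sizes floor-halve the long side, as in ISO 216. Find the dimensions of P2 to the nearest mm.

Let P0's short side be w mm. w · w√2 = 2.08 m² = 2,080,000 mm², so w ≈ 1212.8 mm and w√2 ≈ 1715.1 mm → P0 = 1213 × 1715 mm.
P1: ⌊1715/2⌋ × 1213 = 857 × 1213 mm
P2: ⌊1213/2⌋ × 857 = 606 × 857 mm

606 × 857 mm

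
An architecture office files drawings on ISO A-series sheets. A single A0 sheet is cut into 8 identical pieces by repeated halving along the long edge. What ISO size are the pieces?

8 = 2^3, so 3 halving steps.
A0 → A1 → … → A3 after 3 steps.

A3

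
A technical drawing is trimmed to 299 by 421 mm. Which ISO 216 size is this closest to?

Aspect ratio 421/299 ≈ 1.408 — close to the ISO √2 ≈ 1.414.
In the A-series (A0 area = 1 m²): A3 = 297 × 420 mm.
Off by 3 mm total — nearest standard size.

A3 (297 × 420 mm)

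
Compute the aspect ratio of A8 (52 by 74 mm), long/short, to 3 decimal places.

74 / 52 = 1.423
ISO 216 targets √2 ≈ 1.414; the +0.009 deviation is from mm rounding.

1.423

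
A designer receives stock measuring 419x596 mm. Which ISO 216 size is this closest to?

Aspect ratio 596/419 ≈ 1.422 — close to the ISO √2 ≈ 1.414.
In the A-series (A0 area = 1 m²): A2 = 420 × 594 mm.
Off by 3 mm total — nearest standard size.

A2 (420 × 594 mm)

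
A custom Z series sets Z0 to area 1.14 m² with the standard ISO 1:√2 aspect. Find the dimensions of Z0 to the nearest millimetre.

898 × 1270 mm

Let the short side be w mm. Then w · w√2 = 1.14 m² = 1,140,000 mm².
w² = 1,140,000/√2, so w ≈ 897.8 mm; long side = w√2 ≈ 1269.7 mm.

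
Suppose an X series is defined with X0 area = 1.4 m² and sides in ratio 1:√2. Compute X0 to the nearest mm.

Let the short side be w mm. Then w · w√2 = 1.4 m² = 1,400,000 mm².
w² = 1,400,000/√2, so w ≈ 995.0 mm; long side = w√2 ≈ 1407.1 mm.

995 × 1407 mm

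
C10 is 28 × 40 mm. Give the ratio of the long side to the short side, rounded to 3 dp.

1.429

40 / 28 = 1.429
ISO 216 targets √2 ≈ 1.414; the +0.014 deviation is from mm rounding.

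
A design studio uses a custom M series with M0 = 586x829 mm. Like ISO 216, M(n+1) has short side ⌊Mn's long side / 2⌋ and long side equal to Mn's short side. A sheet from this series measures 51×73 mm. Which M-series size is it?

M0: 586 × 829 mm
M1: 414 × 586 mm
M2: 293 × 414 mm
M3: 207 × 293 mm
M4: 146 × 207 mm
M5: 103 × 146 mm
M6: 73 × 103 mm
M7: 51 × 73 mm
M8: 36 × 51 mm
→ matches M7.

M7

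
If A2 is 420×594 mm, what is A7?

A3: ⌊594/2⌋ × 420 = 297 × 420 mm
A4: ⌊420/2⌋ × 297 = 210 × 297 mm
A5: ⌊297/2⌋ × 210 = 148 × 210 mm
A6: ⌊210/2⌋ × 148 = 105 × 148 mm
A7: ⌊148/2⌋ × 105 = 74 × 105 mm

74 × 105 mm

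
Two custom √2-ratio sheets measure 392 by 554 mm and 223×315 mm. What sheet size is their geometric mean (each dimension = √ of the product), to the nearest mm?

296 × 418 mm

Short side: √(392 · 223) = √87416 ≈ 295.7 → 296 mm
Long side: √(554 · 315) = √174510 ≈ 417.7 → 418 mm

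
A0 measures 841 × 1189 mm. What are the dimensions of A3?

297 × 420 mm

A1: ⌊1189/2⌋ × 841 = 594 × 841 mm
A2: ⌊841/2⌋ × 594 = 420 × 594 mm
A3: ⌊594/2⌋ × 420 = 297 × 420 mm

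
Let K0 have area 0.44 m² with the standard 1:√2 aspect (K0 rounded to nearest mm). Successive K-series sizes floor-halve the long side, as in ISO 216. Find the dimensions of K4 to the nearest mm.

139 × 197 mm

Let K0's short side be w mm. w · w√2 = 0.44 m² = 440,000 mm², so w ≈ 557.8 mm and w√2 ≈ 788.8 mm → K0 = 558 × 789 mm.
K1: ⌊789/2⌋ × 558 = 394 × 558 mm
K2: ⌊558/2⌋ × 394 = 279 × 394 mm
K3: ⌊394/2⌋ × 279 = 197 × 279 mm
K4: ⌊279/2⌋ × 197 = 139 × 197 mm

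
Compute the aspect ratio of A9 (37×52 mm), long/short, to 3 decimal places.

52 / 37 = 1.405
ISO 216 targets √2 ≈ 1.414; the -0.009 deviation is from mm rounding.

1.405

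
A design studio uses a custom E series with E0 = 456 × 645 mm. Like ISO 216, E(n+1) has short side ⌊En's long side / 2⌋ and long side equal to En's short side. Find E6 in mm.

E1 = 322 × 456 mm (from E0 by 1 halving).
E2: ⌊456/2⌋ × 322 = 228 × 322 mm
E3: ⌊322/2⌋ × 228 = 161 × 228 mm
E4: ⌊228/2⌋ × 161 = 114 × 161 mm
E5: ⌊161/2⌋ × 114 = 80 × 114 mm
E6: ⌊114/2⌋ × 80 = 57 × 80 mm

57 × 80 mm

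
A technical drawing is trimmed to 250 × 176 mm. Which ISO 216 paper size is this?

B5 (176 × 250 mm)

Aspect ratio 250/176 ≈ 1.420 — close to the ISO √2 ≈ 1.414.
In the B-series (B0 = 1000 × 1414 mm): B5 = 176 × 250 mm.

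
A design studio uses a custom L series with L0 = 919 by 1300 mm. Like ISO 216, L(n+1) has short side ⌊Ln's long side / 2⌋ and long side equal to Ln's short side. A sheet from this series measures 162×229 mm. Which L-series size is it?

L5

L0: 919 × 1300 mm
L1: 650 × 919 mm
L2: 459 × 650 mm
L3: 325 × 459 mm
L4: 229 × 325 mm
L5: 162 × 229 mm
L6: 114 × 162 mm
→ matches L5.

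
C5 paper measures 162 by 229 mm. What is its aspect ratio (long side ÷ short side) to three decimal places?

1.414

229 / 162 = 1.414
Matches √2 ≈ 1.414 — the ISO 216 defining ratio.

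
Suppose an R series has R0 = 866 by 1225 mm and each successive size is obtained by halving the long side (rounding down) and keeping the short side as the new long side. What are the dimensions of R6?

R1: ⌊1225/2⌋ × 866 = 612 × 866 mm
R2: ⌊866/2⌋ × 612 = 433 × 612 mm
R3: ⌊612/2⌋ × 433 = 306 × 433 mm
R4: ⌊433/2⌋ × 306 = 216 × 306 mm
R5: ⌊306/2⌋ × 216 = 153 × 216 mm
R6: ⌊216/2⌋ × 153 = 108 × 153 mm

108 × 153 mm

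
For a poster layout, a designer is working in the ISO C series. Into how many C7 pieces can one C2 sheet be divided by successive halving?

C2 = 458 × 648 mm; C7 = 81 × 114 mm.
Each halving step doubles the count; 5 steps from C2 to C7.
2^5 = 32.

32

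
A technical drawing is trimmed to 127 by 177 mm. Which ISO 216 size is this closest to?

B6 (125 × 176 mm)

Aspect ratio 177/127 ≈ 1.394 (ISO target is √2 ≈ 1.414).
In the B-series (B0 = 1000 × 1414 mm): B6 = 125 × 176 mm.
Off by 3 mm total — nearest standard size.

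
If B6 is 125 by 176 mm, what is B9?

44 × 62 mm

B7: ⌊176/2⌋ × 125 = 88 × 125 mm
B8: ⌊125/2⌋ × 88 = 62 × 88 mm
B9: ⌊88/2⌋ × 62 = 44 × 62 mm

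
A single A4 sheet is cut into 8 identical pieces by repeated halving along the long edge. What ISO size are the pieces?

8 = 2^3, so 3 halving steps.
A4 → A5 → … → A7 after 3 steps.

A7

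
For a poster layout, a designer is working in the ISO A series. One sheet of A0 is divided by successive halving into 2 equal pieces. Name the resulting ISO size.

2 = 2^1, so 1 halving step.
A0 → A1 → … → A1 after 1 step.

A1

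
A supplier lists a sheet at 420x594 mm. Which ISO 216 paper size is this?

A2 (420 × 594 mm)

Aspect ratio 594/420 ≈ 1.414 — close to the ISO √2 ≈ 1.414.
In the A-series (A0 area = 1 m²): A2 = 420 × 594 mm.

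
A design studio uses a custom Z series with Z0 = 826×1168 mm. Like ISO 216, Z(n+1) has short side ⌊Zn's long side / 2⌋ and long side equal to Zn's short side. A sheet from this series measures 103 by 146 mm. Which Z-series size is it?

Z6

Z0: 826 × 1168 mm
Z1: 584 × 826 mm
Z2: 413 × 584 mm
Z3: 292 × 413 mm
Z4: 206 × 292 mm
Z5: 146 × 206 mm
Z6: 103 × 146 mm
Z7: 73 × 103 mm
→ matches Z6.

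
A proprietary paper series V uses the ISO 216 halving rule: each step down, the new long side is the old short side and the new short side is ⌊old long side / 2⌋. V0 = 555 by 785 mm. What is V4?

138 × 196 mm

V1: ⌊785/2⌋ × 555 = 392 × 555 mm
V2: ⌊555/2⌋ × 392 = 277 × 392 mm
V3: ⌊392/2⌋ × 277 = 196 × 277 mm
V4: ⌊277/2⌋ × 196 = 138 × 196 mm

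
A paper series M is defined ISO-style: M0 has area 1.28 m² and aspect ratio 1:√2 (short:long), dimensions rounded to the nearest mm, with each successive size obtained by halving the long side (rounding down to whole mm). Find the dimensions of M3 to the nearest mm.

Let M0's short side be w mm. w · w√2 = 1.28 m² = 1,280,000 mm², so w ≈ 951.4 mm and w√2 ≈ 1345.4 mm → M0 = 951 × 1345 mm.
M1: ⌊1345/2⌋ × 951 = 672 × 951 mm
M2: ⌊951/2⌋ × 672 = 475 × 672 mm
M3: ⌊672/2⌋ × 475 = 336 × 475 mm

336 × 475 mm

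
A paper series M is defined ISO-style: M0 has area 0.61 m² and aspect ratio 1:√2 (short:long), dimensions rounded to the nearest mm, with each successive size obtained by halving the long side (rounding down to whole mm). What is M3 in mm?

Let M0's short side be w mm. w · w√2 = 0.61 m² = 610,000 mm², so w ≈ 656.8 mm and w√2 ≈ 928.8 mm → M0 = 657 × 929 mm.
M1: ⌊929/2⌋ × 657 = 464 × 657 mm
M2: ⌊657/2⌋ × 464 = 328 × 464 mm
M3: ⌊464/2⌋ × 328 = 232 × 328 mm

232 × 328 mm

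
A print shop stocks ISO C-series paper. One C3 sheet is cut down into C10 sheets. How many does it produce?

C3 = 324 × 458 mm; C10 = 28 × 40 mm.
Each halving step doubles the count; 7 steps from C3 to C10.
2^7 = 128.

128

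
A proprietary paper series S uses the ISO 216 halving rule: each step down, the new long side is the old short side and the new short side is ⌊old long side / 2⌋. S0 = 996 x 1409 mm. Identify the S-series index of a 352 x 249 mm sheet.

S4

S0: 996 × 1409 mm
S1: 704 × 996 mm
S2: 498 × 704 mm
S3: 352 × 498 mm
S4: 249 × 352 mm
S5: 176 × 249 mm
→ matches S4.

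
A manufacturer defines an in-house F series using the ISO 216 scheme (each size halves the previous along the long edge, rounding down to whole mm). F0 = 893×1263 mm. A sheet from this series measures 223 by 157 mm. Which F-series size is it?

F0: 893 × 1263 mm
F1: 631 × 893 mm
F2: 446 × 631 mm
F3: 315 × 446 mm
F4: 223 × 315 mm
F5: 157 × 223 mm
F6: 111 × 157 mm
→ matches F5.

F5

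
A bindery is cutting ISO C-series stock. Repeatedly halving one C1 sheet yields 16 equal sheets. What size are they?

C5

16 = 2^4, so 4 halving steps.
C1 → C2 → … → C5 after 4 steps.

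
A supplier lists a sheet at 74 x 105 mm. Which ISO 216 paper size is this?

Aspect ratio 105/74 ≈ 1.419 — close to the ISO √2 ≈ 1.414.
In the A-series (A0 area = 1 m²): A7 = 74 × 105 mm.

A7 (74 × 105 mm)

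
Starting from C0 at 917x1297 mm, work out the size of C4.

229 × 324 mm

C1: ⌊1297/2⌋ × 917 = 648 × 917 mm
C2: ⌊917/2⌋ × 648 = 458 × 648 mm
C3: ⌊648/2⌋ × 458 = 324 × 458 mm
C4: ⌊458/2⌋ × 324 = 229 × 324 mm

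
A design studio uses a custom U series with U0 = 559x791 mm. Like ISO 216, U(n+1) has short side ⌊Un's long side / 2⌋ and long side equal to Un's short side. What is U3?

197 × 279 mm

U1: ⌊791/2⌋ × 559 = 395 × 559 mm
U2: ⌊559/2⌋ × 395 = 279 × 395 mm
U3: ⌊395/2⌋ × 279 = 197 × 279 mm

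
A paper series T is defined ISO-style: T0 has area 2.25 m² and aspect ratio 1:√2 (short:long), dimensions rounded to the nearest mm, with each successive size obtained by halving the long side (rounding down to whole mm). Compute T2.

630 × 892 mm

Let T0's short side be w mm. w · w√2 = 2.25 m² = 2,250,000 mm², so w ≈ 1261.3 mm and w√2 ≈ 1783.8 mm → T0 = 1261 × 1784 mm.
T1: ⌊1784/2⌋ × 1261 = 892 × 1261 mm
T2: ⌊1261/2⌋ × 892 = 630 × 892 mm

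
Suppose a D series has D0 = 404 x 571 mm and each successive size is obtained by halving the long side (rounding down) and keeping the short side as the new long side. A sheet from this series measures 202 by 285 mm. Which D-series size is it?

D0: 404 × 571 mm
D1: 285 × 404 mm
D2: 202 × 285 mm
D3: 142 × 202 mm
→ matches D2.

D2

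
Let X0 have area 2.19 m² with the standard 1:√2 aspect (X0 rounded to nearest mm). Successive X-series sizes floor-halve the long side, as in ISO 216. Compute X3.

Let X0's short side be w mm. w · w√2 = 2.19 m² = 2,190,000 mm², so w ≈ 1244.4 mm and w√2 ≈ 1759.9 mm → X0 = 1244 × 1760 mm.
X1: ⌊1760/2⌋ × 1244 = 880 × 1244 mm
X2: ⌊1244/2⌋ × 880 = 622 × 880 mm
X3: ⌊880/2⌋ × 622 = 440 × 622 mm

440 × 622 mm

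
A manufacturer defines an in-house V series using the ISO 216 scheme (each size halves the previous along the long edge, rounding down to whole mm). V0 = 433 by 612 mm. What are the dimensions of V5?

V1: ⌊612/2⌋ × 433 = 306 × 433 mm
V2: ⌊433/2⌋ × 306 = 216 × 306 mm
V3: ⌊306/2⌋ × 216 = 153 × 216 mm
V4: ⌊216/2⌋ × 153 = 108 × 153 mm
V5: ⌊153/2⌋ × 108 = 76 × 108 mm

76 × 108 mm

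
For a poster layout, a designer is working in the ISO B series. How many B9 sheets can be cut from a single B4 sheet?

Each ISO step halves the sheet: 1 × B4 → 2 × B5 → 4 × B6 → 8 × B7 → …
From B4 to B9 is 5 halving steps: 2^5 = 32.

32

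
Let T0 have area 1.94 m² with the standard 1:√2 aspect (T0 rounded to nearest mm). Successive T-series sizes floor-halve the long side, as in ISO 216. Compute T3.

Let T0's short side be w mm. w · w√2 = 1.94 m² = 1,940,000 mm², so w ≈ 1171.2 mm and w√2 ≈ 1656.4 mm → T0 = 1171 × 1656 mm.
T1: ⌊1656/2⌋ × 1171 = 828 × 1171 mm
T2: ⌊1171/2⌋ × 828 = 585 × 828 mm
T3: ⌊828/2⌋ × 585 = 414 × 585 mm

414 × 585 mm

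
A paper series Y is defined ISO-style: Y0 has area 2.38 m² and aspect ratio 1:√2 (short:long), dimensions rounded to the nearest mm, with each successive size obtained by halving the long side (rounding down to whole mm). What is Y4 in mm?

324 × 458 mm

Let Y0's short side be w mm. w · w√2 = 2.38 m² = 2,380,000 mm², so w ≈ 1297.3 mm and w√2 ≈ 1834.6 mm → Y0 = 1297 × 1835 mm.
Y1: ⌊1835/2⌋ × 1297 = 917 × 1297 mm
Y2: ⌊1297/2⌋ × 917 = 648 × 917 mm
Y3: ⌊917/2⌋ × 648 = 458 × 648 mm
Y4: ⌊648/2⌋ × 458 = 324 × 458 mm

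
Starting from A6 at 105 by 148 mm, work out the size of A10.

A7: ⌊148/2⌋ × 105 = 74 × 105 mm
A8: ⌊105/2⌋ × 74 = 52 × 74 mm
A9: ⌊74/2⌋ × 52 = 37 × 52 mm
A10: ⌊52/2⌋ × 37 = 26 × 37 mm

26 × 37 mm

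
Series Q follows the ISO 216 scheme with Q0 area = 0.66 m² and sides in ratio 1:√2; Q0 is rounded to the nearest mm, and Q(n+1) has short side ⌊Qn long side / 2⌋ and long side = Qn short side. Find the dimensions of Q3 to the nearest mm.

Let Q0's short side be w mm. w · w√2 = 0.66 m² = 660,000 mm², so w ≈ 683.1 mm and w√2 ≈ 966.1 mm → Q0 = 683 × 966 mm.
Q1: ⌊966/2⌋ × 683 = 483 × 683 mm
Q2: ⌊683/2⌋ × 483 = 341 × 483 mm
Q3: ⌊483/2⌋ × 341 = 241 × 341 mm

241 × 341 mm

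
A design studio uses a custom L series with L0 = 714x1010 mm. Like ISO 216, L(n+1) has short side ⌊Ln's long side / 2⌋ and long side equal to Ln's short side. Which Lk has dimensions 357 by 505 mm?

L0: 714 × 1010 mm
L1: 505 × 714 mm
L2: 357 × 505 mm
L3: 252 × 357 mm
→ matches L2.

L2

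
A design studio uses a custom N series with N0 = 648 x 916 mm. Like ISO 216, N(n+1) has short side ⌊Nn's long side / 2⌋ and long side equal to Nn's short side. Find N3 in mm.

N1: ⌊916/2⌋ × 648 = 458 × 648 mm
N2: ⌊648/2⌋ × 458 = 324 × 458 mm
N3: ⌊458/2⌋ × 324 = 229 × 324 mm

229 × 324 mm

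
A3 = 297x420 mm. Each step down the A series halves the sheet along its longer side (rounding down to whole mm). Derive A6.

105 × 148 mm

A4: ⌊420/2⌋ × 297 = 210 × 297 mm
A5: ⌊297/2⌋ × 210 = 148 × 210 mm
A6: ⌊210/2⌋ × 148 = 105 × 148 mm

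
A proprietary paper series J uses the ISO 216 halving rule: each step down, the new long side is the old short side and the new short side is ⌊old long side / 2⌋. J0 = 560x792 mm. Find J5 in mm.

99 × 140 mm

J1 = 396 × 560 mm (from J0 by 1 halving).
J2: ⌊560/2⌋ × 396 = 280 × 396 mm
J3: ⌊396/2⌋ × 280 = 198 × 280 mm
J4: ⌊280/2⌋ × 198 = 140 × 198 mm
J5: ⌊198/2⌋ × 140 = 99 × 140 mm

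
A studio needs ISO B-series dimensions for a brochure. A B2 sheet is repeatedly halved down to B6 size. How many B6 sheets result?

16

Each ISO step halves the sheet: 1 × B2 → 2 × B3 → 4 × B4 → 8 × B5 → …
From B2 to B6 is 4 halving steps: 2^4 = 16.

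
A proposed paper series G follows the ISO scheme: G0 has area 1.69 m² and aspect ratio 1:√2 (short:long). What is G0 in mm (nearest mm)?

Let the short side be w mm. Then w · w√2 = 1.69 m² = 1,690,000 mm².
w² = 1,690,000/√2, so w ≈ 1093.2 mm; long side = w√2 ≈ 1546.0 mm.

1093 × 1546 mm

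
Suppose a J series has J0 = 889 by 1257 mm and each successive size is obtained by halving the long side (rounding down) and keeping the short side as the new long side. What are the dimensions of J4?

J1: ⌊1257/2⌋ × 889 = 628 × 889 mm
J2: ⌊889/2⌋ × 628 = 444 × 628 mm
J3: ⌊628/2⌋ × 444 = 314 × 444 mm
J4: ⌊444/2⌋ × 314 = 222 × 314 mm

222 × 314 mm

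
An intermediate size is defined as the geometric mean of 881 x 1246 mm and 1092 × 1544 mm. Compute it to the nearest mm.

981 × 1387 mm

Short side: √(881 · 1092) = √962052 ≈ 980.8 → 981 mm
Long side: √(1246 · 1544) = √1923824 ≈ 1387.0 → 1387 mm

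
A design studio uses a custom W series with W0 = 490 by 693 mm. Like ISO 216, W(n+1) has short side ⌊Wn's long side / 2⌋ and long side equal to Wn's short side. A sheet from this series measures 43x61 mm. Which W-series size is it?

W0: 490 × 693 mm
W1: 346 × 490 mm
W2: 245 × 346 mm
W3: 173 × 245 mm
W4: 122 × 173 mm
W5: 86 × 122 mm
W6: 61 × 86 mm
W7: 43 × 61 mm
W8: 30 × 43 mm
→ matches W7.

W7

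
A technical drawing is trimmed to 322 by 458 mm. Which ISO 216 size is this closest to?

Aspect ratio 458/322 ≈ 1.422 — close to the ISO √2 ≈ 1.414.
In the C-series (envelope sizes, between A and B): C3 = 324 × 458 mm.
Off by 2 mm total — nearest standard size.

C3 (324 × 458 mm)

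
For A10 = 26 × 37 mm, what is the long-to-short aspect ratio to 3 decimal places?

37 / 26 = 1.423
ISO 216 targets √2 ≈ 1.414; the +0.009 deviation is from mm rounding.

1.423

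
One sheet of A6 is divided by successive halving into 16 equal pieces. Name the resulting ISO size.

16 = 2^4, so 4 halving steps.
A6 → A7 → … → A10 after 4 steps.

A10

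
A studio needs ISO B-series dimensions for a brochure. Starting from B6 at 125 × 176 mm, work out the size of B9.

44 × 62 mm

B7: ⌊176/2⌋ × 125 = 88 × 125 mm
B8: ⌊125/2⌋ × 88 = 62 × 88 mm
B9: ⌊88/2⌋ × 62 = 44 × 62 mm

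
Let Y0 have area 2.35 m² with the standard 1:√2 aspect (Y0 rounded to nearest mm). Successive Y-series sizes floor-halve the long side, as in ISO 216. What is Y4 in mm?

Let Y0's short side be w mm. w · w√2 = 2.35 m² = 2,350,000 mm², so w ≈ 1289.1 mm and w√2 ≈ 1823.0 mm → Y0 = 1289 × 1823 mm.
Y1: ⌊1823/2⌋ × 1289 = 911 × 1289 mm
Y2: ⌊1289/2⌋ × 911 = 644 × 911 mm
Y3: ⌊911/2⌋ × 644 = 455 × 644 mm
Y4: ⌊644/2⌋ × 455 = 322 × 455 mm

322 × 455 mm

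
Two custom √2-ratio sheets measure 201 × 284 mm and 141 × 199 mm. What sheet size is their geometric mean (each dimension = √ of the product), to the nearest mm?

168 × 238 mm

Short side: √(201 · 141) = √28341 ≈ 168.3 → 168 mm
Long side: √(284 · 199) = √56516 ≈ 237.7 → 238 mm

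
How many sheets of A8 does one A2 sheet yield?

64

Each ISO step halves the sheet: 1 × A2 → 2 × A3 → 4 × A4 → 8 × A5 → …
From A2 to A8 is 6 halving steps: 2^6 = 64.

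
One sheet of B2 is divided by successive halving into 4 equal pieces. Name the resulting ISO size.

B4

4 = 2^2, so 2 halving steps.
B2 → B3 → … → B4 after 2 steps.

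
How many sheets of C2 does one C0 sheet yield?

4

Each ISO step halves the sheet: 1 × C0 → 2 × C1 → 4 × C2
From C0 to C2 is 2 halving steps: 2^2 = 4.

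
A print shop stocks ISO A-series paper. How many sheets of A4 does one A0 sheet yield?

Each ISO step halves the sheet: 1 × A0 → 2 × A1 → 4 × A2 → 8 × A3 → …
From A0 to A4 is 4 halving steps: 2^4 = 16.

16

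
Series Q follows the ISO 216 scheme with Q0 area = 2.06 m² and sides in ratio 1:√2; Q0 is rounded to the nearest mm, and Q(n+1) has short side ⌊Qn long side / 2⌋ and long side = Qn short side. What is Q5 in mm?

Let Q0's short side be w mm. w · w√2 = 2.06 m² = 2,060,000 mm², so w ≈ 1206.9 mm and w√2 ≈ 1706.8 mm → Q0 = 1207 × 1707 mm.
Q1: ⌊1707/2⌋ × 1207 = 853 × 1207 mm
Q2: ⌊1207/2⌋ × 853 = 603 × 853 mm
Q3: ⌊853/2⌋ × 603 = 426 × 603 mm
Q4: ⌊603/2⌋ × 426 = 301 × 426 mm
Q5: ⌊426/2⌋ × 301 = 213 × 301 mm

213 × 301 mm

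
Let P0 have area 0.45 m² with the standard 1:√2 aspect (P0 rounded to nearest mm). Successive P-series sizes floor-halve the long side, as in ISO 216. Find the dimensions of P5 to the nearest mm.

Let P0's short side be w mm. w · w√2 = 0.45 m² = 450,000 mm², so w ≈ 564.1 mm and w√2 ≈ 797.7 mm → P0 = 564 × 798 mm.
P1: ⌊798/2⌋ × 564 = 399 × 564 mm
P2: ⌊564/2⌋ × 399 = 282 × 399 mm
P3: ⌊399/2⌋ × 282 = 199 × 282 mm
P4: ⌊282/2⌋ × 199 = 141 × 199 mm
P5: ⌊199/2⌋ × 141 = 99 × 141 mm

99 × 141 mm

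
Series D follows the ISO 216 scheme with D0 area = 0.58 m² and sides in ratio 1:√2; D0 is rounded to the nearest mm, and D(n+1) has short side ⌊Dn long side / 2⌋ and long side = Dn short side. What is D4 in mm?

160 × 226 mm

Let D0's short side be w mm. w · w√2 = 0.58 m² = 580,000 mm², so w ≈ 640.4 mm and w√2 ≈ 905.7 mm → D0 = 640 × 906 mm.
D1: ⌊906/2⌋ × 640 = 453 × 640 mm
D2: ⌊640/2⌋ × 453 = 320 × 453 mm
D3: ⌊453/2⌋ × 320 = 226 × 320 mm
D4: ⌊320/2⌋ × 226 = 160 × 226 mm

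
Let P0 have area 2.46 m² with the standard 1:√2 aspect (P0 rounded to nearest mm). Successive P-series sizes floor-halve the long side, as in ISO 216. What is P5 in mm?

233 × 329 mm

Let P0's short side be w mm. w · w√2 = 2.46 m² = 2,460,000 mm², so w ≈ 1318.9 mm and w√2 ≈ 1865.2 mm → P0 = 1319 × 1865 mm.
P1: ⌊1865/2⌋ × 1319 = 932 × 1319 mm
P2: ⌊1319/2⌋ × 932 = 659 × 932 mm
P3: ⌊932/2⌋ × 659 = 466 × 659 mm
P4: ⌊659/2⌋ × 466 = 329 × 466 mm
P5: ⌊466/2⌋ × 329 = 233 × 329 mm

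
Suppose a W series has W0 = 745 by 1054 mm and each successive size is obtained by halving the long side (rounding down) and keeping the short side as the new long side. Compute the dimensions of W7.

W1 = 527 × 745 mm (from W0 by 1 halving).
W2: ⌊745/2⌋ × 527 = 372 × 527 mm
W3: ⌊527/2⌋ × 372 = 263 × 372 mm
W4: ⌊372/2⌋ × 263 = 186 × 263 mm
W5: ⌊263/2⌋ × 186 = 131 × 186 mm
W6: ⌊186/2⌋ × 131 = 93 × 131 mm
W7: ⌊131/2⌋ × 93 = 65 × 93 mm

65 × 93 mm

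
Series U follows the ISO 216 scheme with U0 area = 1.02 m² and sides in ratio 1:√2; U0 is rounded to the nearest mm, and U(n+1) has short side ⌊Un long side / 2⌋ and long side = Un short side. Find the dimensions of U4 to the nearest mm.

212 × 300 mm

Let U0's short side be w mm. w · w√2 = 1.02 m² = 1,020,000 mm², so w ≈ 849.3 mm and w√2 ≈ 1201.0 mm → U0 = 849 × 1201 mm.
U1: ⌊1201/2⌋ × 849 = 600 × 849 mm
U2: ⌊849/2⌋ × 600 = 424 × 600 mm
U3: ⌊600/2⌋ × 424 = 300 × 424 mm
U4: ⌊424/2⌋ × 300 = 212 × 300 mm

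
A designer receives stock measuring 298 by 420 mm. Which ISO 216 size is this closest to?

A3 (297 × 420 mm)

Aspect ratio 420/298 ≈ 1.409 — close to the ISO √2 ≈ 1.414.
In the A-series (A0 area = 1 m²): A3 = 297 × 420 mm.
Off by 1 mm total — nearest standard size.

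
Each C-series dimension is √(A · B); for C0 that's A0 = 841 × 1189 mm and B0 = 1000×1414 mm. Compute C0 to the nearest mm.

Short: √(841 · 1000) = √841000 ≈ 917.1 mm.
Long: √(1189 · 1414) = √1681246 ≈ 1296.6 mm.

917 × 1297 mm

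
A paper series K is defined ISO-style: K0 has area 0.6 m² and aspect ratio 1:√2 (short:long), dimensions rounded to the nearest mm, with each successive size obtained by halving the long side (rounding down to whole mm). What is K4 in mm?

162 × 230 mm

Let K0's short side be w mm. w · w√2 = 0.6 m² = 600,000 mm², so w ≈ 651.4 mm and w√2 ≈ 921.2 mm → K0 = 651 × 921 mm.
K1: ⌊921/2⌋ × 651 = 460 × 651 mm
K2: ⌊651/2⌋ × 460 = 325 × 460 mm
K3: ⌊460/2⌋ × 325 = 230 × 325 mm
K4: ⌊325/2⌋ × 230 = 162 × 230 mm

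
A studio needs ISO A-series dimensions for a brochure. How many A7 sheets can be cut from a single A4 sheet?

Each ISO step halves the sheet: 1 × A4 → 2 × A5 → 4 × A6 → 8 × A7
From A4 to A7 is 3 halving steps: 2^3 = 8.

8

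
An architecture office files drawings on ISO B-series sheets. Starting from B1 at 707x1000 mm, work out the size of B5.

176 × 250 mm

B2: ⌊1000/2⌋ × 707 = 500 × 707 mm
B3: ⌊707/2⌋ × 500 = 353 × 500 mm
B4: ⌊500/2⌋ × 353 = 250 × 353 mm
B5: ⌊353/2⌋ × 250 = 176 × 250 mm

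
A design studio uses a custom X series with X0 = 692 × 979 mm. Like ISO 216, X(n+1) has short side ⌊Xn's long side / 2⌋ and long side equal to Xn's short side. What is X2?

346 × 489 mm

X1: ⌊979/2⌋ × 692 = 489 × 692 mm
X2: ⌊692/2⌋ × 489 = 346 × 489 mm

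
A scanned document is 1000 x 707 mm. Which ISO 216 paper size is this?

Aspect ratio 1000/707 ≈ 1.414 — close to the ISO √2 ≈ 1.414.
In the B-series (B0 = 1000 × 1414 mm): B1 = 707 × 1000 mm.

B1 (707 × 1000 mm)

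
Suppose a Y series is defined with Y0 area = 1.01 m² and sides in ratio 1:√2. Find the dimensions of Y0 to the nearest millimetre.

845 × 1195 mm

Let the short side be w mm. Then w · w√2 = 1.01 m² = 1,010,000 mm².
w² = 1,010,000/√2, so w ≈ 845.1 mm; long side = w√2 ≈ 1195.1 mm.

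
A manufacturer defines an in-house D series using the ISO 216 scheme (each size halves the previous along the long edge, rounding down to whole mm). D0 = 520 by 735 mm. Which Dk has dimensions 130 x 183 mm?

D4

D0: 520 × 735 mm
D1: 367 × 520 mm
D2: 260 × 367 mm
D3: 183 × 260 mm
D4: 130 × 183 mm
D5: 91 × 130 mm
→ matches D4.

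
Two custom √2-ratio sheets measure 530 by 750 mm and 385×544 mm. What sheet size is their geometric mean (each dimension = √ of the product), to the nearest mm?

Short side: √(530 · 385) = √204050 ≈ 451.7 → 452 mm
Long side: √(750 · 544) = √408000 ≈ 638.7 → 639 mm

452 × 639 mm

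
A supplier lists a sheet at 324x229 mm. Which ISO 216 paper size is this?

Aspect ratio 324/229 ≈ 1.415 — close to the ISO √2 ≈ 1.414.
In the C-series (envelope sizes, between A and B): C4 = 229 × 324 mm.

C4 (229 × 324 mm)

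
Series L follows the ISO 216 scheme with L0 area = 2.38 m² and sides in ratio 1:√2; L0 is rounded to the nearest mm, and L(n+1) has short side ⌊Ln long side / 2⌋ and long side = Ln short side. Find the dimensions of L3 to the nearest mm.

458 × 648 mm

Let L0's short side be w mm. w · w√2 = 2.38 m² = 2,380,000 mm², so w ≈ 1297.3 mm and w√2 ≈ 1834.6 mm → L0 = 1297 × 1835 mm.
L1: ⌊1835/2⌋ × 1297 = 917 × 1297 mm
L2: ⌊1297/2⌋ × 917 = 648 × 917 mm
L3: ⌊917/2⌋ × 648 = 458 × 648 mm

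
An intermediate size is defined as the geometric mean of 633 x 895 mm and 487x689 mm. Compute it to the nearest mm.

555 × 785 mm

Short side: √(633 · 487) = √308271 ≈ 555.2 → 555 mm
Long side: √(895 · 689) = √616655 ≈ 785.3 → 785 mm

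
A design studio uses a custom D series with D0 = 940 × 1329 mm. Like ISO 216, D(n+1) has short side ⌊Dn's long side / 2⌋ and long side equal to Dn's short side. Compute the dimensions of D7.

D1 = 664 × 940 mm (from D0 by 1 halving).
D2: ⌊940/2⌋ × 664 = 470 × 664 mm
D3: ⌊664/2⌋ × 470 = 332 × 470 mm
D4: ⌊470/2⌋ × 332 = 235 × 332 mm
D5: ⌊332/2⌋ × 235 = 166 × 235 mm
D6: ⌊235/2⌋ × 166 = 117 × 166 mm
D7: ⌊166/2⌋ × 117 = 83 × 117 mm

83 × 117 mm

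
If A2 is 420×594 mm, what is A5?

148 × 210 mm

A3: ⌊594/2⌋ × 420 = 297 × 420 mm
A4: ⌊420/2⌋ × 297 = 210 × 297 mm
A5: ⌊297/2⌋ × 210 = 148 × 210 mm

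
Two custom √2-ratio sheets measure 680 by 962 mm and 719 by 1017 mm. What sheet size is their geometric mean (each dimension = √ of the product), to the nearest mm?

699 × 989 mm

Short side: √(680 · 719) = √488920 ≈ 699.2 → 699 mm
Long side: √(962 · 1017) = √978354 ≈ 989.1 → 989 mm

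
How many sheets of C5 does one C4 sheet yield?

2

Each ISO step halves the sheet: 1 × C4 → 2 × C5
From C4 to C5 is 1 halving step: 2^1 = 2.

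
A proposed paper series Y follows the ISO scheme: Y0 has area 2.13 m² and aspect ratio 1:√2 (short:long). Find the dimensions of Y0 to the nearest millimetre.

1227 × 1736 mm

Let the short side be w mm. Then w · w√2 = 2.13 m² = 2,130,000 mm².
w² = 2,130,000/√2, so w ≈ 1227.2 mm; long side = w√2 ≈ 1735.6 mm.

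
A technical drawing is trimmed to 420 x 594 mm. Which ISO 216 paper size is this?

Aspect ratio 594/420 ≈ 1.414 — close to the ISO √2 ≈ 1.414.
In the A-series (A0 area = 1 m²): A2 = 420 × 594 mm.

A2 (420 × 594 mm)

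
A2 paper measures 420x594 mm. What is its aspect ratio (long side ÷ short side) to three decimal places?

594 / 420 = 1.414
Matches √2 ≈ 1.414 — the ISO 216 defining ratio.

1.414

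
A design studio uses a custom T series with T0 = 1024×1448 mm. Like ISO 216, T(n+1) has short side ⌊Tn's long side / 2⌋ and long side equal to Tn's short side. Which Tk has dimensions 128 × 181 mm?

T6

T0: 1024 × 1448 mm
T1: 724 × 1024 mm
T2: 512 × 724 mm
T3: 362 × 512 mm
T4: 256 × 362 mm
T5: 181 × 256 mm
T6: 128 × 181 mm
T7: 90 × 128 mm
→ matches T6.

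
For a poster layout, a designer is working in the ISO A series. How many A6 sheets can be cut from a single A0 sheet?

64

Each ISO step halves the sheet: 1 × A0 → 2 × A1 → 4 × A2 → 8 × A3 → …
From A0 to A6 is 6 halving steps: 2^6 = 64.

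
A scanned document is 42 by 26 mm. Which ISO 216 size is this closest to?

C10 (28 × 40 mm)

Aspect ratio 42/26 ≈ 1.615 (ISO target is √2 ≈ 1.414).
In the C-series (envelope sizes, between A and B): C10 = 28 × 40 mm.
Off by 4 mm total — nearest standard size.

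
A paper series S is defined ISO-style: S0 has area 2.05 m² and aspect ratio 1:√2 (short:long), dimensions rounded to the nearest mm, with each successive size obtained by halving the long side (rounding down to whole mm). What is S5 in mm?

212 × 301 mm

Let S0's short side be w mm. w · w√2 = 2.05 m² = 2,050,000 mm², so w ≈ 1204.0 mm and w√2 ≈ 1702.7 mm → S0 = 1204 × 1703 mm.
S1: ⌊1703/2⌋ × 1204 = 851 × 1204 mm
S2: ⌊1204/2⌋ × 851 = 602 × 851 mm
S3: ⌊851/2⌋ × 602 = 425 × 602 mm
S4: ⌊602/2⌋ × 425 = 301 × 425 mm
S5: ⌊425/2⌋ × 301 = 212 × 301 mm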